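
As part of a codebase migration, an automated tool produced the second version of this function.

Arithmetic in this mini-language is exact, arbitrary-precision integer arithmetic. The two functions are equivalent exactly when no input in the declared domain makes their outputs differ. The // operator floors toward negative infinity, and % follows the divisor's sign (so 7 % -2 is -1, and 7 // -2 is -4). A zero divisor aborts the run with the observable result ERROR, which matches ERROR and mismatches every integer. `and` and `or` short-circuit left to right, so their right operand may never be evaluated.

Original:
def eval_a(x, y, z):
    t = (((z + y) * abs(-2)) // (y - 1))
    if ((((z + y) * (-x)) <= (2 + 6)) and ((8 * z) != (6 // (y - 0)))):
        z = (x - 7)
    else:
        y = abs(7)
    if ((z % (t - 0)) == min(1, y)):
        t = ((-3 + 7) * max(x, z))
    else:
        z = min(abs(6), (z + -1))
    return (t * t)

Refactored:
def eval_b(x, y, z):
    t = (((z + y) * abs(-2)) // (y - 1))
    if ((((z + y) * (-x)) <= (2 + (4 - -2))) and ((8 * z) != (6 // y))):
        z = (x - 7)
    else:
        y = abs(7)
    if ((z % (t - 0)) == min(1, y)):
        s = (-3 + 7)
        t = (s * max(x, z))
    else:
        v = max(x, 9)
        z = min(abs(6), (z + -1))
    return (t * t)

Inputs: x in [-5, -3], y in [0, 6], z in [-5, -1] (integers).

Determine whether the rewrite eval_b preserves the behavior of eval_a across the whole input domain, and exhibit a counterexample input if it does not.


The two versions differ — the changes include constant usage differs, plus statement counts differ, plus min/max/abs usage differs, plus local variable names differ.
One worked example (x=-5, y=1, z=-3) — eval_a: division by zero -> ERROR; eval_b: division by zero -> ERROR; agreement on ERROR.
An exhaustive pass over the 105 declared inputs shows identical outputs.
verdict: equivalent


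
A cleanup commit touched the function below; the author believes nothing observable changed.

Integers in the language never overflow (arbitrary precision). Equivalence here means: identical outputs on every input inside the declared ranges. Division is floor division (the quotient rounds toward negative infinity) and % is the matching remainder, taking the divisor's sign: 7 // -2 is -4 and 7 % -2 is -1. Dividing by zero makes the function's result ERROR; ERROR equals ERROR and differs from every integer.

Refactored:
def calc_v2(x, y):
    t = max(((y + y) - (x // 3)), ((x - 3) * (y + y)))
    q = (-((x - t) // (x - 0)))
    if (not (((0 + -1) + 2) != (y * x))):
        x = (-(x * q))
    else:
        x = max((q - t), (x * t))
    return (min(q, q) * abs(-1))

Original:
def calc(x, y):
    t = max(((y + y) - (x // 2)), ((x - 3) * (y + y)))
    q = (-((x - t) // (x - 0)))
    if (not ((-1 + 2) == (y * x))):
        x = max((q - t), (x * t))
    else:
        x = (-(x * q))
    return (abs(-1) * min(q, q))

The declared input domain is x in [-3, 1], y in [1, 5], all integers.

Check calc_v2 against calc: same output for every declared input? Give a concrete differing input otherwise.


Take x=-3, y=2.
calc: t = 6; q = -3; (not ((-1 + 2) == (y * x))) -> true; x = -9; return -3
calc_v2: t = 5; q = -2; (not (((0 + -1) + 2) != (y * x))) -> false; x = -7; return -2
-3 vs -2 — the two versions disagree here.
verdict: not equivalent; witness: x=-3, y=2


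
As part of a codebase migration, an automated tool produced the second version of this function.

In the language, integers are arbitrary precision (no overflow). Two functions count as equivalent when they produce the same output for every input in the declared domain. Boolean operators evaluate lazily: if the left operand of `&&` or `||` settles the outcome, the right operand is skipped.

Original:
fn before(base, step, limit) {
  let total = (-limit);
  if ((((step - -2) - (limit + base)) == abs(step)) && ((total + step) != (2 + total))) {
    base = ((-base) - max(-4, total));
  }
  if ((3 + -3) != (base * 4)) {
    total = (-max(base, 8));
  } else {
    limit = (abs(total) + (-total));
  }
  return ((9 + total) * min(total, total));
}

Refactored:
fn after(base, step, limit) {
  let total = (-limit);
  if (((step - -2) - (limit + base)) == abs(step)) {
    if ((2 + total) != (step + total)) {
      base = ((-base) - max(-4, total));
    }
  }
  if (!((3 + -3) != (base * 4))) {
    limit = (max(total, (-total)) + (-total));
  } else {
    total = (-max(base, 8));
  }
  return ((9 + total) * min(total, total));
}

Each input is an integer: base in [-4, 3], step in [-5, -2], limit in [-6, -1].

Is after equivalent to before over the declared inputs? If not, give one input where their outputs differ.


Equivalent — the differences include branching structure differs, min/max/abs usage differs, boolean connective usage differs, statement counts differ, yet no declared input distinguishes the two.
As a probe, take base=-4, step=-4, limit=-4: before runs total = 4; ((((step - -2) - (limit + base)) == abs(step)) && ((total + step) != (2 + total))) -> false; ((3 + -3) != (base * 4)) -> true; total = -8; return -8; after runs total = 4; (((step - -2) - (limit + base)) == abs(step)) -> false; (!((3 + -3) != (base * 4))) -> false; total = -8; return -8; both end at -8.
Sweeping the whole domain (192 inputs) finds no disagreement.
verdict: equivalent


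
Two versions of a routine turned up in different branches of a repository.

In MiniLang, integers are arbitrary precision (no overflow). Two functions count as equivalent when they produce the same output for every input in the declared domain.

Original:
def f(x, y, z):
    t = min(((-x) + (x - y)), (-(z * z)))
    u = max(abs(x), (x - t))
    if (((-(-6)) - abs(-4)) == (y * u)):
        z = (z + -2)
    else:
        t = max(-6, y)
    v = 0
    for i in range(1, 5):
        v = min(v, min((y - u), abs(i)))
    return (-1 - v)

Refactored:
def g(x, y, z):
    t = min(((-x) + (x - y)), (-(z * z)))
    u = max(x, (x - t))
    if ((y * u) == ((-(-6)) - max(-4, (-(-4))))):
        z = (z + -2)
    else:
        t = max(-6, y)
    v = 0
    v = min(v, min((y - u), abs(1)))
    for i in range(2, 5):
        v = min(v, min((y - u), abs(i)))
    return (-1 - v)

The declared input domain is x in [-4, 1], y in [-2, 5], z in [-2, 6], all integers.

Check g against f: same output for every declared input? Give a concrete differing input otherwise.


The rewrite breaks on x=-4, y=-2, z=-2, where the results are 5 and 1.
f: t becomes -4; next u becomes 4; next (((-(-6)) - abs(-4)) == (y * u)) evaluates to false; next t becomes -2; next v becomes 0; next at i=1:; next v becomes -6; next at i=2:; next v becomes -6; next at i=3:; next v becomes -6; next at i=4:; next v becomes -6; next final value 5
g: t becomes -4; next u becomes 0; next ((y * u) == ((-(-6)) - max(-4, (-(-4))))) evaluates to false; next t becomes -2; next v becomes 0; next v becomes -2; next at i=2:; next v becomes -2; next at i=3:; next v becomes -2; next at i=4:; next v becomes -2; next final value 1
verdict: not equivalent; witness: x=-4, y=-2, z=-2


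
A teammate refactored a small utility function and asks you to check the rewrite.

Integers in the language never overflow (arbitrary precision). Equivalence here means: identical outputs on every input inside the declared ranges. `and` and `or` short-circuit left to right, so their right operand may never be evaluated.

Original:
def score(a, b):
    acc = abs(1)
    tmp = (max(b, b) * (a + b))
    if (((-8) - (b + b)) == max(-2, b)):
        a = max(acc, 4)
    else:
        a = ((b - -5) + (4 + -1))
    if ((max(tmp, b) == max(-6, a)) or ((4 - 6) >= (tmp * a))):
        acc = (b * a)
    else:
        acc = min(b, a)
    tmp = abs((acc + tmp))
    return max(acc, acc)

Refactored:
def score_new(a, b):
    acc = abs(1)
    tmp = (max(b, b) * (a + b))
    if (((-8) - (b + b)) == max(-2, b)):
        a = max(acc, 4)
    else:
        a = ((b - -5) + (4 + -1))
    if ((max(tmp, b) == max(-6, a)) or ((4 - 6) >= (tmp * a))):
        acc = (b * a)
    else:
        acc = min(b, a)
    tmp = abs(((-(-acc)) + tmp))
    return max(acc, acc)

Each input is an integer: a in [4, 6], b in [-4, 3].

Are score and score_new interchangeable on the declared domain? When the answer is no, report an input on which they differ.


The two are interchangeable: same computation, different form, and every declared input agrees.
Tracing a=4, b=-2: score: acc = 1; tmp = -4; (((-8) - (b + b)) == max(-2, b)) -> false; a = 6; ((max(tmp, b) == max(-6, a)) or ((4 - 6) >= (tmp * a))) -> true; acc = -12; tmp = 16; return -12 | score_new: acc = 1; tmp = -4; (((-8) - (b + b)) == max(-2, b)) -> false; a = 6; ((max(tmp, b) == max(-6, a)) or ((4 - 6) >= (tmp * a))) -> true; acc = -12; tmp = 16; return -12 — matching result -12.
Checked all 24 inputs in the declared domain: the outputs agree on every one.
verdict: equivalent


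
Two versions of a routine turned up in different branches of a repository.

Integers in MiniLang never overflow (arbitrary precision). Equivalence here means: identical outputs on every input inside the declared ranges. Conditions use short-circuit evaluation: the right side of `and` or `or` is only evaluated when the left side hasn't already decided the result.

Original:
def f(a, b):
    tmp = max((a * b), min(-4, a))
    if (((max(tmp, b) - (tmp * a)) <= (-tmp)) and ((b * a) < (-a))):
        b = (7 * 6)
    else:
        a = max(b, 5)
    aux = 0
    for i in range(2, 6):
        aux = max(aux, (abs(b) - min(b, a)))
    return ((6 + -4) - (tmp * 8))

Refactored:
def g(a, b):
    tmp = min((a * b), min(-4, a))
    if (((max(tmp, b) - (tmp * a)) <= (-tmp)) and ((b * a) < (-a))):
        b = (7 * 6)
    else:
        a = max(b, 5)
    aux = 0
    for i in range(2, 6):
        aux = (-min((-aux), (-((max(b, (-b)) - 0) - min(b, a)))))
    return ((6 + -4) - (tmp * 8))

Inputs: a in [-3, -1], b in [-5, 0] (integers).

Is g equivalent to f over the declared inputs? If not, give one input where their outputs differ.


On input a=-3, b=-5, f returns -118 while g returns 34.
verdict: not equivalent; witness: a=-3, b=-5


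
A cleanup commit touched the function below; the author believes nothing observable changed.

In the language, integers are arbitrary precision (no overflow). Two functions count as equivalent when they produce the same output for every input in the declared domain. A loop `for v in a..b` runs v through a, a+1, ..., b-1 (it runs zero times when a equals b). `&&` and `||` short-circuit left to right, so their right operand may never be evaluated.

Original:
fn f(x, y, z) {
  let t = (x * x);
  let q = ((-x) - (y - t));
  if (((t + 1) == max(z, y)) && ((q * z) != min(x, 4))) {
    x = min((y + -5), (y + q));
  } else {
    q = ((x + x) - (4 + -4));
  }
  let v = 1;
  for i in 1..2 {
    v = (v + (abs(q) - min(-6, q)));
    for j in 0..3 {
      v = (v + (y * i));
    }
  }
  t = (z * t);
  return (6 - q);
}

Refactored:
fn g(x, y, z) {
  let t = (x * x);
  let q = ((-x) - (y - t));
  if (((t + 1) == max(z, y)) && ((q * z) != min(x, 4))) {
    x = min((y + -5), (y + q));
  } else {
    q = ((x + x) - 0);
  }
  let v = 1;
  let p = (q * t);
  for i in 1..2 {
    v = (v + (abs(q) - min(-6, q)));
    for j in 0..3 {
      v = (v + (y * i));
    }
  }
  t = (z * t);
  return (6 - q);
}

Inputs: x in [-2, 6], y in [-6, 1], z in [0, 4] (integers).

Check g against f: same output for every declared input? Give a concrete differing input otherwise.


The two versions differ — the changes include statement counts differ; also local variable names differ; also arithmetic usage differs; also constant usage differs.
As a probe, take x=3, y=1, z=4: f runs t=9, then q=5, then (((t + 1) == max(z, y)) && ((q * z) != min(x, 4))) is false, then q=6, then v=1, then (i=1), then v=13, then (j=0), then v=14, then (j=1), then v=15, then (j=2), then v=16, then t=36, then returns 0; g runs t=9, then q=5, then (((t + 1) == max(z, y)) && ((q * z) != min(x, 4))) is false, then q=6, then v=1, then p=54, then (i=1), then v=13, then (j=0), then v=14, then (j=1), then v=15, then (j=2), then v=16, then t=36, then returns 0; both end at 0.
An exhaustive pass over the 360 declared inputs shows identical outputs.
verdict: equivalent


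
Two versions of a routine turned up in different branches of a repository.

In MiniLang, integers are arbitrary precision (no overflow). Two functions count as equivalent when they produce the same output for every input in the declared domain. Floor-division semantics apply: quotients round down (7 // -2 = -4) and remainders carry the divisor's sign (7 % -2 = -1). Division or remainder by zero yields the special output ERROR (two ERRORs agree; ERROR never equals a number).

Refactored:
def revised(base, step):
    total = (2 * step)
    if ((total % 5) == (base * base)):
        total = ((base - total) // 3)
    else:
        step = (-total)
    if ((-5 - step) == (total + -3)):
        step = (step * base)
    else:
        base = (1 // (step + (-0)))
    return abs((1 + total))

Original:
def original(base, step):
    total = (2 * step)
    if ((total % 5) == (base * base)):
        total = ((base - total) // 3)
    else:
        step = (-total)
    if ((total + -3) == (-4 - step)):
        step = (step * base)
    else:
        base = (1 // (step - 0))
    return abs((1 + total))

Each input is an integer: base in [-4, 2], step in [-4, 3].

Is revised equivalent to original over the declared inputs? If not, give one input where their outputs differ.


The suspicious edit (`-4` became `-5`) never changes the result for any input inside the declared domain; all 56 inputs agree.
verdict: equivalent


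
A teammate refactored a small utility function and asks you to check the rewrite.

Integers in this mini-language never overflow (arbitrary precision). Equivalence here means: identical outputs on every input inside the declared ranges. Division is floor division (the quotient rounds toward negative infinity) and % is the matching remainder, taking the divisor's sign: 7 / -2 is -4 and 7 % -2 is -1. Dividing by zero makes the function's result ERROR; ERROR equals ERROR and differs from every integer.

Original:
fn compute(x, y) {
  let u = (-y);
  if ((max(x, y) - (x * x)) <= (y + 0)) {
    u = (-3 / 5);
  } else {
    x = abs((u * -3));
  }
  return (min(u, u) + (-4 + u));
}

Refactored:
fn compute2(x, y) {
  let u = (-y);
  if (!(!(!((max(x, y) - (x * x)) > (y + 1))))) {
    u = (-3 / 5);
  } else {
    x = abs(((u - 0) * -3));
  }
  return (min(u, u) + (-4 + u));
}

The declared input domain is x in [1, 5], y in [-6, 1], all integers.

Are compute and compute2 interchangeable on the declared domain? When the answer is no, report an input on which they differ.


Not equivalent: x=1, y=-1 separates them (-2 vs -6).
compute: u becomes 1; next ((max(x, y) - (x * x)) <= (y + 0)) evaluates to false; next x becomes 3; next final value -2
compute2: u becomes 1; next (!(!(!((max(x, y) - (x * x)) > (y + 1))))) evaluates to true; next u becomes -1; next final value -6
verdict: not equivalent; witness: x=1, y=-1


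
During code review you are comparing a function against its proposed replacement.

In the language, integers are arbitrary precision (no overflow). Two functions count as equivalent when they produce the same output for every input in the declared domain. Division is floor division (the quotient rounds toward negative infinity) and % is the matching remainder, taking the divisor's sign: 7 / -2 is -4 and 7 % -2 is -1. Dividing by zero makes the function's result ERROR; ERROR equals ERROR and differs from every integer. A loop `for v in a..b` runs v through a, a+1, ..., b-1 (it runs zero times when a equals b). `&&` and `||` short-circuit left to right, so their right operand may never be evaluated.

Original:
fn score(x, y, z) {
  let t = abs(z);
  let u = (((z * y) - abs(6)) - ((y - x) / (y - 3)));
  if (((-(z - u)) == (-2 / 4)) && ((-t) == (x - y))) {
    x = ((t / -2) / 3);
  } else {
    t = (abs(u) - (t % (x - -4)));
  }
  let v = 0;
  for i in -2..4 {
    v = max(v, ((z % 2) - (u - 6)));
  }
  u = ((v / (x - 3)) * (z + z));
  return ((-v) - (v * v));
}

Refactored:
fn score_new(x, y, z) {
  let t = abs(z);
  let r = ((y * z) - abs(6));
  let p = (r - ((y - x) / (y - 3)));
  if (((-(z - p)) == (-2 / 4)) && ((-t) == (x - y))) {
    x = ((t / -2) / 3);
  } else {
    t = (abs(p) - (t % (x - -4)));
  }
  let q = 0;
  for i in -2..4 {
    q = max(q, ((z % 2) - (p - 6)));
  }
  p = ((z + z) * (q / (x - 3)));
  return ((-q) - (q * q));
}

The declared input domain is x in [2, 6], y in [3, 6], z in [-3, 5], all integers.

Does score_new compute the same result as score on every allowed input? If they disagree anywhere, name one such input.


Side by side, the visible changes include: local variable names differ; also statement counts differ.
Spot check at x=3, y=4, z=2 — score: t = 2; u = 1; (((-(z - u)) == (-2 / 4)) && ((-t) == (x - y))) -> false; t = -1; v = 0; [i=-2]; v = 5; [i=-1]; v = 5; [i=0]; v = 5; [i=1]; v = 5; [i=2]; v = 5; [i=3]; v = 5; division by zero -> ERROR. score_new: t = 2; r = 2; p = 1; (((-(z - p)) == (-2 / 4)) && ((-t) == (x - y))) -> false; t = -1; q = 0; [i=-2]; q = 5; [i=-1]; q = 5; [i=0]; q = 5; [i=1]; q = 5; [i=2]; q = 5; [i=3]; q = 5; division by zero -> ERROR. Both give ERROR.
An exhaustive pass over the 180 declared inputs shows identical outputs.
verdict: equivalent


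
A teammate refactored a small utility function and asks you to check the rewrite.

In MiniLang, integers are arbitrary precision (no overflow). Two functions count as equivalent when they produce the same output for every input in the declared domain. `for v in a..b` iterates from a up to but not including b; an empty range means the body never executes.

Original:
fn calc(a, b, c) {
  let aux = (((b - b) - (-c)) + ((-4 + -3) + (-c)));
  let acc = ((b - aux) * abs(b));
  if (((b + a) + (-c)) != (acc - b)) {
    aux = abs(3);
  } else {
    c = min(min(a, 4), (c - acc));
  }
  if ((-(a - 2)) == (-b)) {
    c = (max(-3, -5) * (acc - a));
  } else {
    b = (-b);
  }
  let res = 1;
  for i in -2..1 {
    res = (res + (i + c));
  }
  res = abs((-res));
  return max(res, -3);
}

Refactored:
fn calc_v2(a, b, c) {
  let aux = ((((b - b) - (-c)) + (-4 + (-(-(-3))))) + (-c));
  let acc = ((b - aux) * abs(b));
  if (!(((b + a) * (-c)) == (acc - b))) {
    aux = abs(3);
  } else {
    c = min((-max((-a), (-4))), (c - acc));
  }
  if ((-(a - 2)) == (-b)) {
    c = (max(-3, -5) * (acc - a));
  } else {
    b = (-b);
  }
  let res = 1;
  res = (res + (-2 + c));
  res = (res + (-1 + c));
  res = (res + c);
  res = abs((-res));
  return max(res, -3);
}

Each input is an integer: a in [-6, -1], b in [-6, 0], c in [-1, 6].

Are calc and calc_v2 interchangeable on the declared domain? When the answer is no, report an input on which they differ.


Run the pair on a=-6, b=-6, c=1.
calc: aux := -7 | acc := 6 | (((b + a) + (-c)) != (acc - b)): true | aux := 3 | ((-(a - 2)) == (-b)): false | b := 6 | res := 1 | iter i=-2: | res := 0 | iter i=-1: | res := 0 | iter i=0: | res := 1 | res := 1 | result 1
calc_v2: aux := -7 | acc := 6 | (!(((b + a) * (-c)) == (acc - b))): false | c := -6 | ((-(a - 2)) == (-b)): false | b := 6 | res := 1 | res := -7 | res := -14 | res := -20 | res := 20 | result 20
1 and 20 differ, so these are not the same function on this domain.
verdict: not equivalent; witness: a=-6, b=-6, c=1


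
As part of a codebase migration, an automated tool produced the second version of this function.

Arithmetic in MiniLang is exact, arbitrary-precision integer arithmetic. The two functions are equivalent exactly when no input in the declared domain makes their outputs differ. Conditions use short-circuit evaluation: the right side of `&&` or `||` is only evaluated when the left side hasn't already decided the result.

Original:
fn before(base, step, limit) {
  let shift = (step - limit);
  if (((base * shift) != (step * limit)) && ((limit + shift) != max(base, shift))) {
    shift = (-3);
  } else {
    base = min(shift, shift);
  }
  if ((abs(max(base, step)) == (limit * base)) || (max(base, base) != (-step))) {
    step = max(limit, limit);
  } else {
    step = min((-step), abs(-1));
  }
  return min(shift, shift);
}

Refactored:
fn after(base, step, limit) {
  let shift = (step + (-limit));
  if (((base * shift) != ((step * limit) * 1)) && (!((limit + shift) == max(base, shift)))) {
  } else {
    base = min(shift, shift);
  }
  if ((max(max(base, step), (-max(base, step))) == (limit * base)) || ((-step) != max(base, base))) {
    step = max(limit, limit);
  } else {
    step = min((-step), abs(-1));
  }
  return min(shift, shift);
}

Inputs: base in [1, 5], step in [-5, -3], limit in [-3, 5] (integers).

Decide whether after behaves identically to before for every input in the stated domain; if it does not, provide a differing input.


These are not equivalent — on base=1, step=-5, limit=-3 the outputs split (-3 vs -2).
before: shift becomes -2; next (((base * shift) != (step * limit)) && ((limit + shift) != max(base, shift))) evaluates to true; next shift becomes -3; next ((abs(max(base, step)) == (limit * base)) || (max(base, base) != (-step))) evaluates to true; next step becomes -3; next final value -3
after: shift becomes -2; next (((base * shift) != ((step * limit) * 1)) && (!((limit + shift) == max(base, shift)))) evaluates to true; next ((max(max(base, step), (-max(base, step))) == (limit * base)) || ((-step) != max(base, base))) evaluates to true; next step becomes -3; next final value -2
verdict: not equivalent; witness: base=1, step=-5, limit=-3


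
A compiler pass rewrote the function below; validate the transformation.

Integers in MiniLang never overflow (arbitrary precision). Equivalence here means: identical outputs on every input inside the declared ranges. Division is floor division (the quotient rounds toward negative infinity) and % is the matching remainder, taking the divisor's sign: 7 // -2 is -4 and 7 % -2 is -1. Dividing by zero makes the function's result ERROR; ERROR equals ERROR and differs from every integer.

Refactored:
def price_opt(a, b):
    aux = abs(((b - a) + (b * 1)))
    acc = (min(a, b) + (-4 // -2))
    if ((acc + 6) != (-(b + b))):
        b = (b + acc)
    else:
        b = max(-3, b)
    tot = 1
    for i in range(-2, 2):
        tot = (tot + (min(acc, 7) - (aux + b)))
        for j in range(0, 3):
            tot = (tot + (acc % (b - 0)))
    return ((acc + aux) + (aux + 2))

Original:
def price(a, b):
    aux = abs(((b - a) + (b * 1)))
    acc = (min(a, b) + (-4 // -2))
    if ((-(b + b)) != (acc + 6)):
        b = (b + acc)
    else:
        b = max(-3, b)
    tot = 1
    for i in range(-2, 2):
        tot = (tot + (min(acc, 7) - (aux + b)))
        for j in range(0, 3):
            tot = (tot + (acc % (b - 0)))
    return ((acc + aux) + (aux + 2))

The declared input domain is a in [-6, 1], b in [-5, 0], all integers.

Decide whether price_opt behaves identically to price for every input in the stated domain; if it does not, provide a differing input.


Comparing the listings, the differences include: same computation, different form.
As a probe, take a=-2, b=-4: price runs aux = 6; acc = -2; ((-(b + b)) != (acc + 6)) -> true; b = -6; tot = 1; [i=-2]; tot = -1; [j=0]; tot = -3; [j=1]; tot = -5; [j=2]; tot = -7; [i=-1]; tot = -9; [j=0]; tot = -11; [j=1]; tot = -13; [j=2]; tot = -15; [i=0]; tot = -17; [j=0]; tot = -19; [j=1]; tot = -21; [j=2]; tot = -23; [i=1]; tot = -25; [j=0]; tot = -27; [j=1]; tot = -29; [j=2]; tot = -31; return 12; price_opt runs aux = 6; acc = -2; ((acc + 6) != (-(b + b))) -> true; b = -6; tot = 1; [i=-2]; tot = -1; [j=0]; tot = -3; [j=1]; tot = -5; [j=2]; tot = -7; [i=-1]; tot = -9; [j=0]; tot = -11; [j=1]; tot = -13; [j=2]; tot = -15; [i=0]; tot = -17; [j=0]; tot = -19; [j=1]; tot = -21; [j=2]; tot = -23; [i=1]; tot = -25; [j=0]; tot = -27; [j=1]; tot = -29; [j=2]; tot = -31; return 12; both end at 12.
Sweeping the whole domain (48 inputs) finds no disagreement.
verdict: equivalent


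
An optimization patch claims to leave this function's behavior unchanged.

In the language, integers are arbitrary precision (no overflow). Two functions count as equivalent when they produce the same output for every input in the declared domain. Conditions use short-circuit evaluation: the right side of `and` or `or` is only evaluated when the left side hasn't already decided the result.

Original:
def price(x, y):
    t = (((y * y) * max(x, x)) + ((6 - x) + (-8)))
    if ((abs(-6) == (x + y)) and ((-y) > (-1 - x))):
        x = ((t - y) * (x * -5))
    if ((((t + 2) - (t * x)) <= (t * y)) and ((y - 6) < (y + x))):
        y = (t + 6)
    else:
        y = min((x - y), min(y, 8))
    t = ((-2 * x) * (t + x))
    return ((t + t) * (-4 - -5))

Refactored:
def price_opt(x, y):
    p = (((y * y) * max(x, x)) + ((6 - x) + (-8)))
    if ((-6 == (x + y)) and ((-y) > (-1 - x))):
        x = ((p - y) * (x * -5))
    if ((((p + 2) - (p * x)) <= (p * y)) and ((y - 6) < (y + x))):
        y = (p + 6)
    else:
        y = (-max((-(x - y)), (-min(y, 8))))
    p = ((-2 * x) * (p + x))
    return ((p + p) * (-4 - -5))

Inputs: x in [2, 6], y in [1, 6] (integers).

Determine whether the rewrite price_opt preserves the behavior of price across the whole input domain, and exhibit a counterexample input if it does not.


x=3, y=3 yields -299820 from price but -300 from price_opt.
verdict: not equivalent; witness: x=3, y=3


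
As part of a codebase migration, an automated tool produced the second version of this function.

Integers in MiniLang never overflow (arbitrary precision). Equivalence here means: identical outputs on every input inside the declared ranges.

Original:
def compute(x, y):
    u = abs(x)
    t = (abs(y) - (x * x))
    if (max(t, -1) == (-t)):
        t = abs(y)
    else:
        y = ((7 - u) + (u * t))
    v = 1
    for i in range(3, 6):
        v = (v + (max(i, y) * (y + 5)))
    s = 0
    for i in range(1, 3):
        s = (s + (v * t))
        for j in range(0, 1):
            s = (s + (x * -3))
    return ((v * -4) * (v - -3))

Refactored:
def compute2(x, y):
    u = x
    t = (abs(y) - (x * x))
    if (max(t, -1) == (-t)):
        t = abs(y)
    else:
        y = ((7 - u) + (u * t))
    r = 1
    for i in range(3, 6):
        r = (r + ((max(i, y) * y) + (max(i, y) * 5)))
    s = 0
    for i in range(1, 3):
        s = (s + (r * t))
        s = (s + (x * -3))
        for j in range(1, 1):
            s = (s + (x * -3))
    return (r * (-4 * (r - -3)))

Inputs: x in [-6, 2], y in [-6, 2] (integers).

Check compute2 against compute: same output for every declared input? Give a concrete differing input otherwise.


At x=-6, y=-6: compute gives -17397232, compute2 gives -52573445512.
verdict: not equivalent; witness: x=-6, y=-6


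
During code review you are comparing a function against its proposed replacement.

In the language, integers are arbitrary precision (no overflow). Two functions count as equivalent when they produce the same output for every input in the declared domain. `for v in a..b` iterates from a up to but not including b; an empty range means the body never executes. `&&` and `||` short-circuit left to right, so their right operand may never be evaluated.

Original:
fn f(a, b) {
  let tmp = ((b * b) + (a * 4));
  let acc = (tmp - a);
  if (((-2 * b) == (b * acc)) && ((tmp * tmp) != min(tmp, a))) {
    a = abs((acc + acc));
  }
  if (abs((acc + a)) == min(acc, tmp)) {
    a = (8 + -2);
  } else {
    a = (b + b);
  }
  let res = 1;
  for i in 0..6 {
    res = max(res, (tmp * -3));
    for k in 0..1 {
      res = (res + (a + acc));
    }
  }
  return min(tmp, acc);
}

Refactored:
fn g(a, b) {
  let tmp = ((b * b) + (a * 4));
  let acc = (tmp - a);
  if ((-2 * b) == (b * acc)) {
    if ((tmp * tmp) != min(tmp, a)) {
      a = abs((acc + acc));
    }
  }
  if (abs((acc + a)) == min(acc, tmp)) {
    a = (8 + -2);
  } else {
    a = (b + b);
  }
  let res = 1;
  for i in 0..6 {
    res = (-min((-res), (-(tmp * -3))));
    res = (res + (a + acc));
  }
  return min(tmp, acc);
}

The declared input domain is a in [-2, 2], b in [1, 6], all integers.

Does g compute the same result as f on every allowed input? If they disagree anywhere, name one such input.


This is a faithful refactor — boolean connective usage differs; also min/max/abs usage differs; also loop structure differs; also local variable names differ; also branching structure differs, but the computed results match everywhere.
Tracing a=1, b=3: f: tmp=13, then acc=12, then (((-2 * b) == (b * acc)) && ((tmp * tmp) != min(tmp, a))) is false, then (abs((acc + a)) == min(acc, tmp)) is false, then a=6, then res=1, then (i=0), then res=1, then (k=0), then res=19, then (i=1), then res=19, then (k=0), then res=37, then (i=2), then res=37, then (k=0), then res=55, then (i=3), then res=55, then (k=0), then res=73, then (i=4), then res=73, then (k=0), then res=91, then (i=5), then res=91, then (k=0), then res=109, then returns 12 | g: tmp=13, then acc=12, then ((-2 * b) == (b * acc)) is false, then (abs((acc + a)) == min(acc, tmp)) is false, then a=6, then res=1, then (i=0), then res=1, then res=19, then (i=1), then res=19, then res=37, then (i=2), then res=37, then res=55, then (i=3), then res=55, then res=73, then (i=4), then res=73, then res=91, then (i=5), then res=91, then res=109, then returns 12 — matching result 12.
Checked all 30 inputs in the declared domain: the outputs agree on every one.
verdict: equivalent


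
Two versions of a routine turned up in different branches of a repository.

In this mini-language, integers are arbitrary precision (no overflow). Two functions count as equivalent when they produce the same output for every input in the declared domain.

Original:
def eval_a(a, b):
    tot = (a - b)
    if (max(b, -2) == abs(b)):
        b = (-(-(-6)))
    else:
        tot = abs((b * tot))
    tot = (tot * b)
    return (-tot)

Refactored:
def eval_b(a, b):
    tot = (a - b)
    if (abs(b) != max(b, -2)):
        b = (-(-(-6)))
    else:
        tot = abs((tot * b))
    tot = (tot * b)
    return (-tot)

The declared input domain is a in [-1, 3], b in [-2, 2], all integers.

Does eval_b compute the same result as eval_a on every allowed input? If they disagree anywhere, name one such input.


These are not equivalent — on a=-1, b=-2 the outputs split (4 vs 6).
eval_a: tot := 1 | (max(b, -2) == abs(b)): false | tot := 2 | tot := -4 | result 4
eval_b: tot := 1 | (abs(b) != max(b, -2)): true | b := -6 | tot := -6 | result 6
verdict: not equivalent; witness: a=-1, b=-2


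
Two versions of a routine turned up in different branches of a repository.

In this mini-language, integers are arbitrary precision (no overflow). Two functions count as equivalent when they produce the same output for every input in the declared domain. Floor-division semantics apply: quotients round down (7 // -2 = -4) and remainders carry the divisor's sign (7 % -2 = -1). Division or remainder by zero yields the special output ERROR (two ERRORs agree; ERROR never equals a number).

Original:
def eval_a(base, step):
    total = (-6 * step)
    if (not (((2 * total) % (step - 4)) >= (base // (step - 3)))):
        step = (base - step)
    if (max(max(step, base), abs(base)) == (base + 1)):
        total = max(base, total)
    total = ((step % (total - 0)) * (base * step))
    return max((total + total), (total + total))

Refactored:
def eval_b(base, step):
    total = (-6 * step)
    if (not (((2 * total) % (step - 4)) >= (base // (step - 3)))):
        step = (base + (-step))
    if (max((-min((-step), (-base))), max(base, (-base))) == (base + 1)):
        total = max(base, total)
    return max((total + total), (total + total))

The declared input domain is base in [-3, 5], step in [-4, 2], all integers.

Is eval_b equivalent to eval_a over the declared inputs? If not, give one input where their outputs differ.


There is a counterexample at base=-3, step=-4: 480 on one side, 48 on the other.
eval_a: total = 24; (not (((2 * total) % (step - 4)) >= (base // (step - 3)))) -> false; (max(max(step, base), abs(base)) == (base + 1)) -> false; total = 240; return 480
eval_b: total = 24; (not (((2 * total) % (step - 4)) >= (base // (step - 3)))) -> false; (max((-min((-step), (-base))), max(base, (-base))) == (base + 1)) -> false; return 48
verdict: not equivalent; witness: base=-3, step=-4


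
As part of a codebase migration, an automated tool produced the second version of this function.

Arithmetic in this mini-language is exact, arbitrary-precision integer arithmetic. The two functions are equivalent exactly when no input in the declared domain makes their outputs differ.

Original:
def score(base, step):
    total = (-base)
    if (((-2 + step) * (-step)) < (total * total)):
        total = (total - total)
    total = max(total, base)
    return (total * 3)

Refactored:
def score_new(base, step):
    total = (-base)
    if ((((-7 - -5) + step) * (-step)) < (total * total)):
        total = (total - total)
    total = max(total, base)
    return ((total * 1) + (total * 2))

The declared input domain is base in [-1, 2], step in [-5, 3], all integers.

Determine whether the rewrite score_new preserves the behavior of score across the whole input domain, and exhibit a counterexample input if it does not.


The two versions differ — the changes include arithmetic usage differs, constant usage differs.
Spot check at base=-1, step=-1 — score: total becomes 1; next (((-2 + step) * (-step)) < (total * total)) evaluates to true; next total becomes 0; next total becomes 0; next final value 0. score_new: total becomes 1; next ((((-7 - -5) + step) * (-step)) < (total * total)) evaluates to true; next total becomes 0; next total becomes 0; next final value 0. Both give 0.
An exhaustive pass over the 36 declared inputs shows identical outputs.
verdict: equivalent


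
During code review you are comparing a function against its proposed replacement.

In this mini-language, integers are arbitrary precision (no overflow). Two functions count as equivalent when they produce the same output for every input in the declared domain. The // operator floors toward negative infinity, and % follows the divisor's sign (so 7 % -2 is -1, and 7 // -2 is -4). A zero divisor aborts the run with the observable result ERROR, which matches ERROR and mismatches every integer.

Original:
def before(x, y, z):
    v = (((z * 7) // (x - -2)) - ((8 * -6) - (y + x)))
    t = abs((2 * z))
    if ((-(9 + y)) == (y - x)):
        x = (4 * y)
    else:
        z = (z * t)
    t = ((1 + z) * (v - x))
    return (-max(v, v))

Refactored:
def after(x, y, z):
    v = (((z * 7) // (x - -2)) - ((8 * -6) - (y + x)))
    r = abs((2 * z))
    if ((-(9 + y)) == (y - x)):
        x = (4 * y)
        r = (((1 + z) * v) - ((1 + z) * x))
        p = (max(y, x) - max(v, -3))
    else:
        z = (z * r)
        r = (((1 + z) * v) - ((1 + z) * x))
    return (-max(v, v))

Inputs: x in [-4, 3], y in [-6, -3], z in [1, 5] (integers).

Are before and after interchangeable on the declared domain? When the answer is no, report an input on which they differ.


The two are interchangeable: min/max/abs usage differs, and statement counts differ, and arithmetic usage differs, and local variable names differ, and constant usage differs, and every declared input agrees.
Tracing x=0, y=-3, z=4: before: v becomes 59; next t becomes 8; next ((-(9 + y)) == (y - x)) evaluates to false; next z becomes 32; next t becomes 1947; next final value -59 | after: v becomes 59; next r becomes 8; next ((-(9 + y)) == (y - x)) evaluates to false; next z becomes 32; next r becomes 1947; next final value -59 — matching result -59.
Across all 160 domain points the two functions coincide.
verdict: equivalent


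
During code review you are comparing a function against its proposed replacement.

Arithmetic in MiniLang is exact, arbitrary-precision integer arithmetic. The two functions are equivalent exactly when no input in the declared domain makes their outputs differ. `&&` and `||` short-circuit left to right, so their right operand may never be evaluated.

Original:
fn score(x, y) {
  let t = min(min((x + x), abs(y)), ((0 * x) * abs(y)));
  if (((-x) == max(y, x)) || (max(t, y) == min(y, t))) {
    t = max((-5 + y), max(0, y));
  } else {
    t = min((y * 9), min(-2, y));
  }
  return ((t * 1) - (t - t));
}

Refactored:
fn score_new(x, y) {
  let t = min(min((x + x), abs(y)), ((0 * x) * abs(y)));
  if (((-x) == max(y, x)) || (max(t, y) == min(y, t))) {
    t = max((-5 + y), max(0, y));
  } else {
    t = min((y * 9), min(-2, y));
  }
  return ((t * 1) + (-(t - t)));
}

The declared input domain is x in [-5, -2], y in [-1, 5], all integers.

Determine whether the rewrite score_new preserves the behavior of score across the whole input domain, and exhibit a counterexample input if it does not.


Comparing the listings, the differences include: arithmetic usage differs.
Spot check at x=-4, y=1 — score: t=-8, then (((-x) == max(y, x)) || (max(t, y) == min(y, t))) is false, then t=-2, then returns -2. score_new: t=-8, then (((-x) == max(y, x)) || (max(t, y) == min(y, t))) is false, then t=-2, then returns -2. Both give -2.
An exhaustive pass over the 28 declared inputs shows identical outputs.
verdict: equivalent


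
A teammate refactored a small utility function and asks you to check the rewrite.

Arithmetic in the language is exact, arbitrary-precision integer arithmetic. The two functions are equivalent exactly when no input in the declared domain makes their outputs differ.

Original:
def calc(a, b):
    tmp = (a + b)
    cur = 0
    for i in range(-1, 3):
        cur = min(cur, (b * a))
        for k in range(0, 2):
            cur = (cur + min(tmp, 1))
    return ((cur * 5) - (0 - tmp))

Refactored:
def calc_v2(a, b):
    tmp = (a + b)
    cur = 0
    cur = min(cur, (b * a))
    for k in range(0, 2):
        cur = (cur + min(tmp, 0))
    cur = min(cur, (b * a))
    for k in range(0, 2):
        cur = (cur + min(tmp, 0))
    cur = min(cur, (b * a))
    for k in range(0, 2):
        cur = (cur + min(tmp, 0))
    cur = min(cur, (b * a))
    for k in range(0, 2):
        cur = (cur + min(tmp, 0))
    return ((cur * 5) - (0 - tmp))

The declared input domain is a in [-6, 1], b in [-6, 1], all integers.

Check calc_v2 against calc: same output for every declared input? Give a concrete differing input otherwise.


Not equivalent: a=0, b=1 separates them (11 vs 1).
calc: tmp becomes 1; next cur becomes 0; next at i=-1:; next cur becomes 0; next at k=0:; next cur becomes 1; next at k=1:; next cur becomes 2; next at i=0:; next cur becomes 0; next at k=0:; next cur becomes 1; next at k=1:; next cur becomes 2; next at i=1:; next cur becomes 0; next at k=0:; next cur becomes 1; next at k=1:; next cur becomes 2; next at i=2:; next cur becomes 0; next at k=0:; next cur becomes 1; next at k=1:; next cur becomes 2; next final value 11
calc_v2: tmp becomes 1; next cur becomes 0; next cur becomes 0; next at k=0:; next cur becomes 0; next at k=1:; next cur becomes 0; next cur becomes 0; next at k=0:; next cur becomes 0; next at k=1:; next cur becomes 0; next cur becomes 0; next at k=0:; next cur becomes 0; next at k=1:; next cur becomes 0; next cur becomes 0; next at k=0:; next cur becomes 0; next at k=1:; next cur becomes 0; next final value 1
verdict: not equivalent; witness: a=0, b=1


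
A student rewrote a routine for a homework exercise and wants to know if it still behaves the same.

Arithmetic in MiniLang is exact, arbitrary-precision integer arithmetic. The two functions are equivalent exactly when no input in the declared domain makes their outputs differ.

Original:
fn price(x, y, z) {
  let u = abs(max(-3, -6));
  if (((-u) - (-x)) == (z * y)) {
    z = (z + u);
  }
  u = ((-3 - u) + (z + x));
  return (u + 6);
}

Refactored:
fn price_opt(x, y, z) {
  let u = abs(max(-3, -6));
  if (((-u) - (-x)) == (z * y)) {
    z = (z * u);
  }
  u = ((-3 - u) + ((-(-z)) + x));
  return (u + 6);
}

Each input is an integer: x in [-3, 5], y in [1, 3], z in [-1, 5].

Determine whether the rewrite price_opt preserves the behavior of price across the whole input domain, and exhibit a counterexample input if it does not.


These are not equivalent — on x=0, y=3, z=-1 the outputs split (2 vs -3).
price: u = 3; (((-u) - (-x)) == (z * y)) -> true; z = 2; u = -4; return 2
price_opt: u = 3; (((-u) - (-x)) == (z * y)) -> true; z = -3; u = -9; return -3
verdict: not equivalent; witness: x=0, y=3, z=-1
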